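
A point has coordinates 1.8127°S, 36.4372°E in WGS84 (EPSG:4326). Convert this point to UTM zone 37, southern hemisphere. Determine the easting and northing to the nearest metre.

E 214871 m, N 9799440 m

Zone 37 central meridian λ₀ = 6×37 − 183 = 39°; Δλ = -2.5628°.
Transverse Mercator on WGS84 with k₀ = 0.9996 gives E = 214870.737 m, N = 9799439.698 m.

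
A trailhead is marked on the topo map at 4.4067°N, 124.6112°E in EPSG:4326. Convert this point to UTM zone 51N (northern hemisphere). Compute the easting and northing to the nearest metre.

Zone 51 central meridian λ₀ = 6×51 − 183 = 123°; Δλ = +1.6112°.
Transverse Mercator on WGS84 with k₀ = 0.9996 gives E = 678783.185 m, N = 487275.572 m.

E 678783 m, N 487276 m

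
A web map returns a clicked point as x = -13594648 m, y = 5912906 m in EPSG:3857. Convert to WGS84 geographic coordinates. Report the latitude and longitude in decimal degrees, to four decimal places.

lat 46.8210°, lon -122.1228°

R = 6378137 m. λ = x/R = -122.12280081°.
φ = 2·arctan(exp(y/R)) − 90° = 2·arctan(2.52706) − 90° = 46.82100306°.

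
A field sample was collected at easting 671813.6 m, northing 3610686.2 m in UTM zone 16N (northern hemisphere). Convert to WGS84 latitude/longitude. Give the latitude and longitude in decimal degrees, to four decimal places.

lat 32.6204°, lon -85.1687°

Zone 16N: λ₀ = -87°, k₀ = 0.9996, false easting 500000 m.
Meridian distance M = (N − FN)/k₀ = 3612131.1 m.
Inverse transverse Mercator on WGS84 gives φ = 32.62039997°, λ = -85.16869964°.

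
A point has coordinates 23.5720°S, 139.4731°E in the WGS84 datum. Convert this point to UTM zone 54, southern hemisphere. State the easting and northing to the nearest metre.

Zone 54 central meridian λ₀ = 6×54 − 183 = 141°; Δλ = -1.5269°.
Transverse Mercator on WGS84 with k₀ = 0.9996 gives E = 344175.430 m, N = 7392327.246 m.

E 344175 m, N 7392327 m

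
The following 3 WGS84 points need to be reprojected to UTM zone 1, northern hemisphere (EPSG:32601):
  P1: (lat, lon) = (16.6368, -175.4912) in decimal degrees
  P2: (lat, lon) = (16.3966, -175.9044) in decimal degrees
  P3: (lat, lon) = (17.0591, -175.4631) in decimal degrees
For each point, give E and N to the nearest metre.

P1: E 660923 m, N 1839983 m; P2: E 616992 m, N 1813122 m; P3: E 663558 m, N 1886737 m

UTM zone 1N: λ₀ = -177°, k₀ = 0.9996.
P1 (16.6368°, -175.4912°) → (660923.342, 1839983.483) m.
P2 (16.3966°, -175.9044°) → (616991.983, 1813121.648) m.
P3 (17.0591°, -175.4631°) → (663557.598, 1886736.621) m.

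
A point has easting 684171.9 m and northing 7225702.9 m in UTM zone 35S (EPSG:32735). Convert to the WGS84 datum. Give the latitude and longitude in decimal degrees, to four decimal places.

Zone 35S: λ₀ = 27°, k₀ = 0.9996, false easting 500000 m, false northing 10000000 m.
Meridian distance M = (N − FN)/k₀ = -2775407.3 m.
Inverse transverse Mercator on WGS84 gives φ = -25.07320020°, λ = 28.82599969°.

lat -25.0732°, lon 28.8260°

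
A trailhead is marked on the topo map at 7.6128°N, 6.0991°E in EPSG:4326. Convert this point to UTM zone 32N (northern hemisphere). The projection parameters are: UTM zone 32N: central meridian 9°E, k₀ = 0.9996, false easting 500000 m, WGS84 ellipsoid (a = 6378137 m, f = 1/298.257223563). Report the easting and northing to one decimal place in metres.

E 179895.9 m, N 842566.9 m

Zone 32 central meridian λ₀ = 6×32 − 183 = 9°; Δλ = -2.9009°.
Transverse Mercator on WGS84 with k₀ = 0.9996 gives E = 179895.935 m, N = 842566.908 m.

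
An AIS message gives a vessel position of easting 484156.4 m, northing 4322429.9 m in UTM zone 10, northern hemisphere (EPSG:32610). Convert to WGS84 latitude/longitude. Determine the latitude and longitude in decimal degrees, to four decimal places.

lat 39.0508°, lon -123.1831°

Zone 10N: λ₀ = -123°, k₀ = 0.9996, false easting 500000 m.
Meridian distance M = (N − FN)/k₀ = 4324159.6 m.
Inverse transverse Mercator on WGS84 gives φ = 39.05080011°, λ = -123.18309986°.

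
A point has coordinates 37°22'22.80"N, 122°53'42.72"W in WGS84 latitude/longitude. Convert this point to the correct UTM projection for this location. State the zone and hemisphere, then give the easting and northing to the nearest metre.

Longitude -122.8952° lies in the 6° band [-126°, -120°), giving zone 10; latitude is north of the equator, so 10N.
Zone 10 central meridian λ₀ = 6×10 − 183 = -123°; Δλ = +0.1048°.
Transverse Mercator on WGS84 with k₀ = 0.9996 gives E = 509278.947 m, N = 4136256.929 m.

Zone 10N: E 509279 m, N 4136257 m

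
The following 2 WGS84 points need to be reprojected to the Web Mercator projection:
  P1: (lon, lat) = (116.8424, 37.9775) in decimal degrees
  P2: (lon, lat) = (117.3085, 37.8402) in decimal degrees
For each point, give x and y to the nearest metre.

Web Mercator: x = R·λ, y = R·ln tan(π/4+φ/2), R = 6378137 m.
P1 (37.9775°, 116.8424°) → (13006836.471, 4576247.805) m.
P2 (37.8402°, 117.3085°) → (13058722.486, 4556875.963) m.

P1: x 13006836 m, y 4576248 m; P2: x 13058722 m, y 4556876 m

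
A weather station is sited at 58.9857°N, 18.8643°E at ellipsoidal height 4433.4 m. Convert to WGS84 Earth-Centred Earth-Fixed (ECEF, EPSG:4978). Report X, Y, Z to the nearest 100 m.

WGS84: a = 6378137 m, e² = 0.006694380; N(φ) = a/√(1−e²sin²φ) = 6393876.116 m.
X = (N+h)·cosφ·cosλ = 3119663.846 m; Y = (N+h)·cosφ·sinλ = 1065928.467 m; Z = (N(1−e²)+h)·sinφ = 5446915.200 m.

X 3119700 m, Y 1065900 m, Z 5446900 m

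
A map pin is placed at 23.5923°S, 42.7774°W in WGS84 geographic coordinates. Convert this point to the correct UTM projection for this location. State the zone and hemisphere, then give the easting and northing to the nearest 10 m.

Longitude -42.7774° lies in the 6° band [-48°, -42°), giving zone 23; latitude is south of the equator, so 23S.
Zone 23 central meridian λ₀ = 6×23 − 183 = -45°; Δλ = +2.2226°.
Transverse Mercator on WGS84 with k₀ = 0.9996 gives E = 726808.435 m, N = 7389149.081 m.

Zone 23S: E 726810 m, N 7389150 m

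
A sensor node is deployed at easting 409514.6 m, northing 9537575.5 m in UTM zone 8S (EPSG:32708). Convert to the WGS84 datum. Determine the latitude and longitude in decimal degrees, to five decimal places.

Zone 8S: λ₀ = -135°, k₀ = 0.9996, false easting 500000 m, false northing 10000000 m.
Meridian distance M = (N − FN)/k₀ = -462609.5 m.
Inverse transverse Mercator on WGS84 gives φ = -4.18320005°, λ = -135.81529966°.

lat -4.18320°, lon -135.81530°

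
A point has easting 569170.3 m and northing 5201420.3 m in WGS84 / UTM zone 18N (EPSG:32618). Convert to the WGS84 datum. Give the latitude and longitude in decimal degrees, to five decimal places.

lat 46.96270°, lon -74.09080°

Zone 18N: λ₀ = -75°, k₀ = 0.9996, false easting 500000 m.
Meridian distance M = (N − FN)/k₀ = 5203501.7 m.
Inverse transverse Mercator on WGS84 gives φ = 46.96270035°, λ = -74.09080064°.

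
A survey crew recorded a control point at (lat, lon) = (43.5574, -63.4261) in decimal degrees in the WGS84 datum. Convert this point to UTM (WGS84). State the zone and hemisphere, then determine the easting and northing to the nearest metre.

Zone 20N: E 465585 m, N 4822804 m

Longitude -63.4261° lies in the 6° band [-66°, -60°), giving zone 20; latitude is north of the equator, so 20N.
Zone 20 central meridian λ₀ = 6×20 − 183 = -63°; Δλ = -0.4261°.
Transverse Mercator on WGS84 with k₀ = 0.9996 gives E = 465584.866 m, N = 4822804.327 m.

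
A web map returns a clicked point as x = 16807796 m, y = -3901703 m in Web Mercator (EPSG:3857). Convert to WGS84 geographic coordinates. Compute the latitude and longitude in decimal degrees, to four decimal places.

lat -33.0482°, lon 150.9870°

R = 6378137 m. λ = x/R = 150.98700039°.
φ = 2·arctan(exp(y/R)) − 90° = 2·arctan(0.54241) − 90° = -33.04819656°.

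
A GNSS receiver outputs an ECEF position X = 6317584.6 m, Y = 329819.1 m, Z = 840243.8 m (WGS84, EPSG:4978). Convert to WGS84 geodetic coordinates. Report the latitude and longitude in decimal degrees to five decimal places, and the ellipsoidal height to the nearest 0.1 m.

λ = atan2(Y, X) = 2.98850010°; p = √(X²+Y²) = 6326188.1 m.
Bowring's method on WGS84 (a = 6378137 m, b = 6356752.314 m) gives φ = 7.61609995°, h = 3980.252 m.

lat 7.61610°, lon 2.98850°, h 3980.3 m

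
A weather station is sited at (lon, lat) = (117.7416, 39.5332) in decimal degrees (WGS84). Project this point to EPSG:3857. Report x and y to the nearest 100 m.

Web Mercator is spherical with R = a = 6378137 m.
x = R·λ = 6378137 × 2.054978587 = 13106934.957 m.
y = R·ln tan(π/4 + φ/2) = 6378137 × 0.752310314 = 4798338.248 m.

x 13106900 m, y 4798300 m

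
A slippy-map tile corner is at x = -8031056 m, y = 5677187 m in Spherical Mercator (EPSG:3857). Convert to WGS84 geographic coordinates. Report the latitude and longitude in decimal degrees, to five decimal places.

lat 45.35250°, lon -72.14420°

R = 6378137 m. λ = x/R = -72.14420352°.
φ = 2·arctan(exp(y/R)) − 90° = 2·arctan(2.43538) − 90° = 45.35249899°.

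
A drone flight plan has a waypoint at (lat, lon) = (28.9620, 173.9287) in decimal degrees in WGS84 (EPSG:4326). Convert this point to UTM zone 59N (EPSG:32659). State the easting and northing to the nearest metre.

E 785426 m, N 3207310 m

Zone 59 central meridian λ₀ = 6×59 − 183 = 171°; Δλ = +2.9287°.
Transverse Mercator on WGS84 with k₀ = 0.9996 gives E = 785425.927 m, N = 3207309.899 m.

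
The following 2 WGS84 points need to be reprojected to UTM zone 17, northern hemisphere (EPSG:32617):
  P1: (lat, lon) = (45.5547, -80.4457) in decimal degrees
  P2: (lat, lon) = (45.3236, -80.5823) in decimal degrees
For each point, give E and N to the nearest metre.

UTM zone 17N: λ₀ = -81°, k₀ = 0.9996.
P1 (45.5547°, -80.4457°) → (543263.721, 5044722.952) m.
P2 (45.3236°, -80.5823°) → (532735.308, 5018984.132) m.

P1: E 543264 m, N 5044723 m; P2: E 532735 m, N 5018984 m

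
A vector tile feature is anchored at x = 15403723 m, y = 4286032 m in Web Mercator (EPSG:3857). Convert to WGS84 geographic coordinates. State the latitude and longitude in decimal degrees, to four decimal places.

R = 6378137 m. λ = x/R = 138.37399803°.
φ = 2·arctan(exp(y/R)) − 90° = 2·arctan(1.95813) − 90° = 35.89390015°.

lat 35.8939°, lon 138.3740°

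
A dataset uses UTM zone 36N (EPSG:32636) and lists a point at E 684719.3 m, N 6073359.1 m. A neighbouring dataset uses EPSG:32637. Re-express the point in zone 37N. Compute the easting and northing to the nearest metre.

UTM 36N → geographic: φ = 54.77340014°, λ = 35.87190065°.
UTM 37N (λ₀ = 39°) forward: E = 298807.375 m, N = 6074064.337 m.

E 298807 m, N 6074064 m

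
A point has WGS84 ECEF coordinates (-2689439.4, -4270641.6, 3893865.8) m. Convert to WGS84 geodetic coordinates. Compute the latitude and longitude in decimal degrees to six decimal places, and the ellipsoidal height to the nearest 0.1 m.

lat 37.837500°, lon -122.200700°, h 4321.1 m

λ = atan2(Y, X) = -122.20069987°; p = √(X²+Y²) = 5046926.2 m.
Bowring's method on WGS84 (a = 6378137 m, b = 6356752.314 m) gives φ = 37.83750022°, h = 4321.0502 m.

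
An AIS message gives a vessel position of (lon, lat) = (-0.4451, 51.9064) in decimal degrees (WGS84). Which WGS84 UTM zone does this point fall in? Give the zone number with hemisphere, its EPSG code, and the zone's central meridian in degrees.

Zone 30N (EPSG:32630), central meridian -3°

UTM zone = ⌊(λ + 180)/6⌋ + 1; -0.4451° ∈ [-6°, 0°) → zone 30.
Hemisphere: N (φ ≥ 0).
Central meridian λ₀ = 6×30 − 183 = -3°.
EPSG code: 32630.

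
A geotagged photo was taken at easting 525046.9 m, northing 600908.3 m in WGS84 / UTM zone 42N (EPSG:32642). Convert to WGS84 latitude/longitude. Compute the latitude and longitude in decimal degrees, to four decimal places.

lat 5.4364°, lon 69.2261°

Zone 42N: λ₀ = 69°, k₀ = 0.9996, false easting 500000 m.
Meridian distance M = (N − FN)/k₀ = 601148.8 m.
Inverse transverse Mercator on WGS84 gives φ = 5.43640000°, λ = 69.22609983°.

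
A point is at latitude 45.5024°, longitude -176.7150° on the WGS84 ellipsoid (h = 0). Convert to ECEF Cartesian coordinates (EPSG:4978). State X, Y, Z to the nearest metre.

WGS84: a = 6378137 m, e² = 0.006694380; N(φ) = a/√(1−e²sin²φ) = 6389026.431 m.
X = (N+h)·cosφ·cosλ = -4470579.019 m; Y = (N+h)·cosφ·sinλ = -256597.696 m; Z = (N(1−e²)+h)·sinφ = 4526656.162 m.

X -4470579 m, Y -256598 m, Z 4526656 m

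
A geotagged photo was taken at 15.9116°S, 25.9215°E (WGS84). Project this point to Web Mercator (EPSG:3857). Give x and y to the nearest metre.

Web Mercator is spherical with R = a = 6378137 m.
x = R·λ = 6378137 × 0.452415522 = 2885568.181 m.
y = R·ln tan(π/4 + φ/2) = 6378137 × -0.281349838 = -1794487.811 m.

x 2885568 m, y -1794488 m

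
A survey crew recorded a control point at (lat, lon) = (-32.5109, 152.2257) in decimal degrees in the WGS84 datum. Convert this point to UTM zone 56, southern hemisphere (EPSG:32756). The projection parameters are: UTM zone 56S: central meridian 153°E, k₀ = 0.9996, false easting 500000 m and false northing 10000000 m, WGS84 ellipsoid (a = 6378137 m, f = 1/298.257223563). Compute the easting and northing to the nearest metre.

Zone 56 central meridian λ₀ = 6×56 − 183 = 153°; Δλ = -0.7743°.
Transverse Mercator on WGS84 with k₀ = 0.9996 gives E = 427270.733 m, N = 6402668.471 m.

E 427271 m, N 6402668 m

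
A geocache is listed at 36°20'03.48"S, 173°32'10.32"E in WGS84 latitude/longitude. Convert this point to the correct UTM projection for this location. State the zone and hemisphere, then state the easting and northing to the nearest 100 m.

Zone 59S: E 727600 m, N 5976000 m

Longitude 173.5362° lies in the 6° band [168°, 174°), giving zone 59; latitude is south of the equator, so 59S.
Zone 59 central meridian λ₀ = 6×59 − 183 = 171°; Δλ = +2.5362°.
Transverse Mercator on WGS84 with k₀ = 0.9996 gives E = 727635.393 m, N = 5975985.545 m.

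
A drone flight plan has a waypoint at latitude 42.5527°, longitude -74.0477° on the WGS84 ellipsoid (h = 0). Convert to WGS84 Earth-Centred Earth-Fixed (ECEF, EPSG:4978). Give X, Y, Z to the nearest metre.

WGS84: a = 6378137 m, e² = 0.006694380; N(φ) = a/√(1−e²sin²φ) = 6387923.121 m.
X = (N+h)·cosφ·cosλ = 1293300.281 m; Y = (N+h)·cosφ·sinλ = -4524486.950 m; Z = (N(1−e²)+h)·sinφ = 4291029.007 m.

X 1293300 m, Y -4524487 m, Z 4291029 m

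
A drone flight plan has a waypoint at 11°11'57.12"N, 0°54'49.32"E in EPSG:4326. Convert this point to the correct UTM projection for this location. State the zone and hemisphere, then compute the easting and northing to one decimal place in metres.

Zone 31N: E 272192.1 m, N 1238811.0 m

Longitude 0.9137° lies in the 6° band [0°, 6°), giving zone 31; latitude is north of the equator, so 31N.
Zone 31 central meridian λ₀ = 6×31 − 183 = 3°; Δλ = -2.0863°.
Transverse Mercator on WGS84 with k₀ = 0.9996 gives E = 272192.111 m, N = 1238811.022 m.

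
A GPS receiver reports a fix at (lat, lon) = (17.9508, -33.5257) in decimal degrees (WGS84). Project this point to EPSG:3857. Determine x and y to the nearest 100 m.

Web Mercator is spherical with R = a = 6378137 m.
x = R·λ = 6378137 × -0.585133849 = -3732063.852 m.
y = R·ln tan(π/4 + φ/2) = 6378137 × 0.318555493 = 2031790.574 m.

x -3732100 m, y 2031800 m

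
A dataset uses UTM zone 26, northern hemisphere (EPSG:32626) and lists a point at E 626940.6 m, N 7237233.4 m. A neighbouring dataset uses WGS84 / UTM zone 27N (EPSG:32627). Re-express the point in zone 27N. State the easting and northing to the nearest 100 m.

UTM 26N → geographic: φ = 65.23370044°, λ = -24.28370014°.
UTM 27N (λ₀ = -21°) forward: E = 346560.359 m, N = 7238494.428 m.

E 346600 m, N 7238500 m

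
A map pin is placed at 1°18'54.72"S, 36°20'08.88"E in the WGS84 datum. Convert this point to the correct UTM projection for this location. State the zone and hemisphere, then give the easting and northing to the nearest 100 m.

Zone 37S: E 203500 m, N 9854500 m

Longitude 36.3358° lies in the 6° band [36°, 42°), giving zone 37; latitude is south of the equator, so 37S.
Zone 37 central meridian λ₀ = 6×37 − 183 = 39°; Δλ = -2.6642°.
Transverse Mercator on WGS84 with k₀ = 0.9996 gives E = 203511.352 m, N = 9854472.323 m.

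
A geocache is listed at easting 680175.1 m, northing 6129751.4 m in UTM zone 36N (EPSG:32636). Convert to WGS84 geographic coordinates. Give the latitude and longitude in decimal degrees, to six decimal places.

Zone 36N: λ₀ = 33°, k₀ = 0.9996, false easting 500000 m.
Meridian distance M = (N − FN)/k₀ = 6132204.3 m.
Inverse transverse Mercator on WGS84 gives φ = 55.28119997°, λ = 35.83689948°.

lat 55.281200°, lon 35.836899°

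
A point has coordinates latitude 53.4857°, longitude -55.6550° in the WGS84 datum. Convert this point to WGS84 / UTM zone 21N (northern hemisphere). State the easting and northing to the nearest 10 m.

Zone 21 central meridian λ₀ = 6×21 − 183 = -57°; Δλ = +1.3450°.
Transverse Mercator on WGS84 with k₀ = 0.9996 gives E = 589244.858 m, N = 5927144.813 m.

E 589240 m, N 5927140 m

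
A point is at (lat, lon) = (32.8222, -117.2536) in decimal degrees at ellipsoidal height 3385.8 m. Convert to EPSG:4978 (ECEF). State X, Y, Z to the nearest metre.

WGS84: a = 6378137 m, e² = 0.006694380; N(φ) = a/√(1−e²sin²φ) = 6384418.571 m.
X = (N+h)·cosφ·cosλ = -2458182.531 m; Y = (N+h)·cosφ·sinλ = -4772119.686 m; Z = (N(1−e²)+h)·sinφ = 3439239.871 m.

X -2458183 m, Y -4772120 m, Z 3439240 m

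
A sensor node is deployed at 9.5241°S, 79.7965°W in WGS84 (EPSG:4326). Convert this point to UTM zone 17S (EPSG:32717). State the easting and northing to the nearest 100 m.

Zone 17 central meridian λ₀ = 6×17 − 183 = -81°; Δλ = +1.2035°.
Transverse Mercator on WGS84 with k₀ = 0.9996 gives E = 632094.834 m, N = 8946974.374 m.

E 632100 m, N 8947000 m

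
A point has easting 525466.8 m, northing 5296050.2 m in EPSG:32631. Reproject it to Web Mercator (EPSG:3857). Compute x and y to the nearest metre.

x 371829 m, y 6076514 m

Unproject from UTM 31N (λ₀ = 3°) → φ = 47.81729975°, λ = 3.34019937°.
Web Mercator (R = 6378137 m): x = 371829.292 m, y = 6076513.666 m.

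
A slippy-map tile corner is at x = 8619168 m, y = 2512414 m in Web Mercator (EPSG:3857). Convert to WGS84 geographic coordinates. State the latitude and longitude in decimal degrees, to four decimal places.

lat 22.0074°, lon 77.4273°

R = 6378137 m. λ = x/R = 77.42730351°.
φ = 2·arctan(exp(y/R)) − 90° = 2·arctan(1.48277) − 90° = 22.00740236°.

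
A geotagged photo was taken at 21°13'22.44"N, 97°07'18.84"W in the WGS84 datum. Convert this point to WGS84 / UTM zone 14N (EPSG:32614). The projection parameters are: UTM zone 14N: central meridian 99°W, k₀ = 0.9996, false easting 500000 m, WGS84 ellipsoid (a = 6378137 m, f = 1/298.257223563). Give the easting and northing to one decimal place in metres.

E 694923.4 m, N 2347973.7 m

Zone 14 central meridian λ₀ = 6×14 − 183 = -99°; Δλ = +1.8781°.
Transverse Mercator on WGS84 with k₀ = 0.9996 gives E = 694923.383 m, N = 2347973.675 m.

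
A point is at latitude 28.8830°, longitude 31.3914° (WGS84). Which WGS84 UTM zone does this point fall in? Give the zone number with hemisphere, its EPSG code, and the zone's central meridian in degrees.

Zone 36N (EPSG:32636), central meridian 33°

UTM zone = ⌊(λ + 180)/6⌋ + 1; 31.3914° ∈ [30°, 36°) → zone 36.
Hemisphere: N (φ ≥ 0).
Central meridian λ₀ = 6×36 − 183 = 33°.
EPSG code: 32636.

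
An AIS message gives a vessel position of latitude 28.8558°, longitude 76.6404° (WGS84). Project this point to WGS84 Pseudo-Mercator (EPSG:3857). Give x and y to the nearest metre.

x 8531570 m, y 3357305 m

Web Mercator is spherical with R = a = 6378137 m.
x = R·λ = 6378137 × 1.337627320 = 8531570.302 m.
y = R·ln tan(π/4 + φ/2) = 6378137 × 0.526377119 = 3357305.377 m.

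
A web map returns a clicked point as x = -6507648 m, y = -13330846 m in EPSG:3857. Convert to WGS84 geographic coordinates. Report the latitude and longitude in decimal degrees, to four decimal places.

R = 6378137 m. λ = x/R = -58.45919662°.
φ = 2·arctan(exp(y/R)) − 90° = 2·arctan(0.12368) − 90° = -75.89930094°.

lat -75.8993°, lon -58.4592°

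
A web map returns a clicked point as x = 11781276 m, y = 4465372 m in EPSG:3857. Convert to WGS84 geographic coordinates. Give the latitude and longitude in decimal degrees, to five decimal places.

R = 6378137 m. λ = x/R = 105.83300297°.
φ = 2·arctan(exp(y/R)) − 90° = 2·arctan(2.01397) − 90° = 37.18819995°.

lat 37.18820°, lon 105.83300°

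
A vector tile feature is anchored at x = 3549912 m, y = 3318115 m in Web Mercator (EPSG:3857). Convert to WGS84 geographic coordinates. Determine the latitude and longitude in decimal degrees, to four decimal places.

lat 28.5470°, lon 31.8894°

R = 6378137 m. λ = x/R = 31.88940207°.
φ = 2·arctan(exp(y/R)) − 90° = 2·arctan(1.68242) − 90° = 28.54700267°.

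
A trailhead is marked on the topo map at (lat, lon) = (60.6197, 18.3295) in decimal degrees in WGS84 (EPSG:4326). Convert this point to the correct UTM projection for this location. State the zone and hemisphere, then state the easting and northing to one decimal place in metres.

Longitude 18.3295° lies in the 6° band [18°, 24°), giving zone 34; latitude is north of the equator, so 34N.
Zone 34 central meridian λ₀ = 6×34 − 183 = 21°; Δλ = -2.6705°.
Transverse Mercator on WGS84 with k₀ = 0.9996 gives E = 353867.660 m, N = 6723397.344 m.

Zone 34N: E 353867.7 m, N 6723397.3 m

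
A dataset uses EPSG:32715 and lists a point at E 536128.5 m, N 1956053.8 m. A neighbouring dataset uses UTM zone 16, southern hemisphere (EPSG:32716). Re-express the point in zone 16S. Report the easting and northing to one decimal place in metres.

E 334808.7 m, N 1949602.9 m

UTM 15S → geographic: φ = -72.49029967°, λ = -91.92409898°.
UTM 16S (λ₀ = -87°) forward: E = 334808.709 m, N = 1949602.863 m.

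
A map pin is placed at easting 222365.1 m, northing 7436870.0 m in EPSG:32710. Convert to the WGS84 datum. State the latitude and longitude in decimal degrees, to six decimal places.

lat -23.153800°, lon -125.711500°

Zone 10S: λ₀ = -123°, k₀ = 0.9996, false easting 500000 m, false northing 10000000 m.
Meridian distance M = (N − FN)/k₀ = -2564155.7 m.
Inverse transverse Mercator on WGS84 gives φ = -23.15380015°, λ = -125.71149980°.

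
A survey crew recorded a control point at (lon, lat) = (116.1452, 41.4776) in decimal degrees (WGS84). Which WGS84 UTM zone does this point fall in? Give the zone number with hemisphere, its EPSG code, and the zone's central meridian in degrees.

Zone 50N (EPSG:32650), central meridian 117°

UTM zone = ⌊(λ + 180)/6⌋ + 1; 116.1452° ∈ [114°, 120°) → zone 50.
Hemisphere: N (φ ≥ 0).
Central meridian λ₀ = 6×50 − 183 = 117°.
EPSG code: 32650.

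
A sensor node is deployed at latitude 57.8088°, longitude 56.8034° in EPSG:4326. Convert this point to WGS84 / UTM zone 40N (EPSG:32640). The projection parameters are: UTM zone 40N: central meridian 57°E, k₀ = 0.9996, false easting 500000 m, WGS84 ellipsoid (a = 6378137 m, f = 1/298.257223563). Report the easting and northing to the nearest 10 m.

Zone 40 central meridian λ₀ = 6×40 − 183 = 57°; Δλ = -0.1966°.
Transverse Mercator on WGS84 with k₀ = 0.9996 gives E = 488317.262 m, N = 6407440.556 m.

E 488320 m, N 6407440 m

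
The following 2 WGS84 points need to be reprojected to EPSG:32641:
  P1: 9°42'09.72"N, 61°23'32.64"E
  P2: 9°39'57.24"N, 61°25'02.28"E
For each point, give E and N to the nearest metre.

UTM zone 41N: λ₀ = 63°, k₀ = 0.9996.
P1 (9.7027°, 61.3924°) → (323634.493, 1072959.324) m.
P2 (9.6659°, 61.4173°) → (326347.953, 1068876.363) m.

P1: E 323634 m, N 1072959 m; P2: E 326348 m, N 1068876 m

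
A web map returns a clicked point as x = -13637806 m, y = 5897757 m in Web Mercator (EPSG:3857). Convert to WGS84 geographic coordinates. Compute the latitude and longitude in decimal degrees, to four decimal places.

lat 46.7278°, lon -122.5105°

R = 6378137 m. λ = x/R = -122.51049572°.
φ = 2·arctan(exp(y/R)) − 90° = 2·arctan(2.52107) − 90° = 46.72780165°.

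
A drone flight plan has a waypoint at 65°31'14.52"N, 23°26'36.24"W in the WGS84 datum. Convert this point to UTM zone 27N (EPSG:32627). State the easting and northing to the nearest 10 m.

E 387050 m, N 7268680 m

Zone 27 central meridian λ₀ = 6×27 − 183 = -21°; Δλ = -2.4434°.
Transverse Mercator on WGS84 with k₀ = 0.9996 gives E = 387047.586 m, N = 7268679.995 m.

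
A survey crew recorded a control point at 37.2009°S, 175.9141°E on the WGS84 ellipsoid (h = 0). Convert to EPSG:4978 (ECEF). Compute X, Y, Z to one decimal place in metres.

WGS84: a = 6378137 m, e² = 0.006694380; N(φ) = a/√(1−e²sin²φ) = 6385955.531 m.
X = (N+h)·cosφ·cosλ = -5073615.761 m; Y = (N+h)·cosφ·sinλ = 362426.333 m; Z = (N(1−e²)+h)·sinφ = -3835175.807 m.

X -5073615.8 m, Y 362426.3 m, Z -3835175.8 m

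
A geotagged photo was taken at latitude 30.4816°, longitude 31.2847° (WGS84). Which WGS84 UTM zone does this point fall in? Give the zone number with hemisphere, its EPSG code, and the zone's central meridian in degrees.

UTM zone = ⌊(λ + 180)/6⌋ + 1; 31.2847° ∈ [30°, 36°) → zone 36.
Hemisphere: N (φ ≥ 0).
Central meridian λ₀ = 6×36 − 183 = 33°.
EPSG code: 32636.

Zone 36N (EPSG:32636), central meridian 33°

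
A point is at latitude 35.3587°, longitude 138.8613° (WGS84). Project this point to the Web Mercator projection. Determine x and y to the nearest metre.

x 15457969 m, y 4212735 m

Web Mercator is spherical with R = a = 6378137 m.
x = R·λ = 6378137 × 2.423586889 = 15457969.207 m.
y = R·ln tan(π/4 + φ/2) = 6378137 × 0.660496085 = 4212734.517 m.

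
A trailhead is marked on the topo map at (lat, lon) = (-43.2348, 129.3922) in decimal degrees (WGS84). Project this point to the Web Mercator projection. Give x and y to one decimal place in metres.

Web Mercator is spherical with R = a = 6378137 m.
x = R·λ = 6378137 × 2.258319916 = 14403873.817 m.
y = R·ln tan(π/4 + φ/2) = 6378137 × -0.838454766 = -5347779.364 m.

x 14403873.8 m, y -5347779.4 m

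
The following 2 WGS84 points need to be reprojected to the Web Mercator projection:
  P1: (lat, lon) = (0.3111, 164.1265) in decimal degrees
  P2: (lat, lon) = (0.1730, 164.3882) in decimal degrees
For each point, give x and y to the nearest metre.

Web Mercator: x = R·λ, y = R·ln tan(π/4+φ/2), R = 6378137 m.
P1 (0.3111°, 164.1265°) → (18270478.406, 34631.664) m.
P2 (0.1730°, 164.3882°) → (18299610.716, 19258.301) m.

P1: x 18270478 m, y 34632 m; P2: x 18299611 m, y 19258 m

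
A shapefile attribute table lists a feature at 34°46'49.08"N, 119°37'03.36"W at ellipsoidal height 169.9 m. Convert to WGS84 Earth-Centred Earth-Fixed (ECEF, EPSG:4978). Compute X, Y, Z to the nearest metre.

WGS84: a = 6378137 m, e² = 0.006694380; N(φ) = a/√(1−e²sin²φ) = 6385095.105 m.
X = (N+h)·cosφ·cosλ = -2591882.687 m; Y = (N+h)·cosφ·sinλ = -4559277.133 m; Z = (N(1−e²)+h)·sinφ = 3617971.713 m.

X -2591883 m, Y -4559277 m, Z 3617972 m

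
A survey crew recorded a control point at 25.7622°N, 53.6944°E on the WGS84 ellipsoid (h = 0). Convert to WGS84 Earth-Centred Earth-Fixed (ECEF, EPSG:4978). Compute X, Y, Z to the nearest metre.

X 3403239 m, Y 4632000 m, Z 2755359 m

WGS84: a = 6378137 m, e² = 0.006694380; N(φ) = a/√(1−e²sin²φ) = 6382173.824 m.
X = (N+h)·cosφ·cosλ = 3403239.235 m; Y = (N+h)·cosφ·sinλ = 4631999.870 m; Z = (N(1−e²)+h)·sinφ = 2755359.362 m.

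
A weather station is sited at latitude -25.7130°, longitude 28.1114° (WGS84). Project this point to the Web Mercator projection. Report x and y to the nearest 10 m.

Web Mercator is spherical with R = a = 6378137 m.
x = R·λ = 6378137 × 0.490636487 = 3129346.733 m.
y = R·ln tan(π/4 + φ/2) = 6378137 × -0.464646333 = -2963577.967 m.

x 3129350 m, y -2963580 m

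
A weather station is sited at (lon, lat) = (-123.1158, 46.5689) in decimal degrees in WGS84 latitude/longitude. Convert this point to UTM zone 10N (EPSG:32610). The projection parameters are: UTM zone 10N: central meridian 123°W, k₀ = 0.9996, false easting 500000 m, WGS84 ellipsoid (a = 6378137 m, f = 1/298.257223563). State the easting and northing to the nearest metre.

Zone 10 central meridian λ₀ = 6×10 − 183 = -123°; Δλ = -0.1158°.
Transverse Mercator on WGS84 with k₀ = 0.9996 gives E = 491125.678 m, N = 5157265.856 m.

E 491126 m, N 5157266 m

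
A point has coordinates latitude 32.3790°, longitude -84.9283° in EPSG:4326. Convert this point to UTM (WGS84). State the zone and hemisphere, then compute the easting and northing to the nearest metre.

Zone 16N: E 694892 m, N 3584334 m

Longitude -84.9283° lies in the 6° band [-90°, -84°), giving zone 16; latitude is north of the equator, so 16N.
Zone 16 central meridian λ₀ = 6×16 − 183 = -87°; Δλ = +2.0717°.
Transverse Mercator on WGS84 with k₀ = 0.9996 gives E = 694892.177 m, N = 3584333.617 m.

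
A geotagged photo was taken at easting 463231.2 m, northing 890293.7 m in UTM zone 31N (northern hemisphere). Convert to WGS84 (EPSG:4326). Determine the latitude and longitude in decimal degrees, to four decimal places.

Zone 31N: λ₀ = 3°, k₀ = 0.9996, false easting 500000 m.
Meridian distance M = (N − FN)/k₀ = 890650.0 m.
Inverse transverse Mercator on WGS84 gives φ = 8.05410000°, λ = 2.66630005°.

lat 8.0541°, lon 2.6663°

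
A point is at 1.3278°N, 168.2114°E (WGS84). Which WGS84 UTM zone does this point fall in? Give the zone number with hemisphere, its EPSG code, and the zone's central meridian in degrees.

UTM zone = ⌊(λ + 180)/6⌋ + 1; 168.2114° ∈ [168°, 174°) → zone 59.
Hemisphere: N (φ ≥ 0).
Central meridian λ₀ = 6×59 − 183 = 171°.
EPSG code: 32659.

Zone 59N (EPSG:32659), central meridian 171°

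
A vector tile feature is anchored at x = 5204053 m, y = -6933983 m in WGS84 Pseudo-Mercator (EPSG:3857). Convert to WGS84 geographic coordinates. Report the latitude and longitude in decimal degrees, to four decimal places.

R = 6378137 m. λ = x/R = 46.74880349°.
φ = 2·arctan(exp(y/R)) − 90° = 2·arctan(0.33718) − 90° = -52.73420185°.

lat -52.7342°, lon 46.7488°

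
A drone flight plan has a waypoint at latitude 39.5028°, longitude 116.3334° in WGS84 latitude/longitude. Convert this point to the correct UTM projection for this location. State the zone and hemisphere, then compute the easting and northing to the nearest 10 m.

Zone 50N: E 442690 m, N 4372790 m

Longitude 116.3334° lies in the 6° band [114°, 120°), giving zone 50; latitude is north of the equator, so 50N.
Zone 50 central meridian λ₀ = 6×50 − 183 = 117°; Δλ = -0.6666°.
Transverse Mercator on WGS84 with k₀ = 0.9996 gives E = 442688.440 m, N = 4372787.335 m.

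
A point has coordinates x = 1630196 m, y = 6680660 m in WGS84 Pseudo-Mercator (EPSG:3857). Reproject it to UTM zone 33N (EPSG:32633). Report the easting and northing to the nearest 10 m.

E 475220 m, N 5687070 m

Web Mercator inverse (R = 6378137 m) → φ = 51.33440145°, λ = 14.64429983°.
UTM 33N forward: E = 475220.537 m, N = 5687072.720 m.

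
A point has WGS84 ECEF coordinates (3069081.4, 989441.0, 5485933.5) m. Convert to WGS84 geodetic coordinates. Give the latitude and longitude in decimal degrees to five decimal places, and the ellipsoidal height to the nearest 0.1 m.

λ = atan2(Y, X) = 17.86879982°; p = √(X²+Y²) = 3224632.4 m.
Bowring's method on WGS84 (a = 6378137 m, b = 6356752.314 m) gives φ = 59.72079986°, h = 1244.554 m.

lat 59.72080°, lon 17.86880°, h 1244.6 m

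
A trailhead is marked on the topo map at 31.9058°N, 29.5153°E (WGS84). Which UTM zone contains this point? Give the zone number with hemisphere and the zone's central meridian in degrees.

Zone 35N, central meridian 27°

UTM zone = ⌊(λ + 180)/6⌋ + 1; 29.5153° ∈ [24°, 30°) → zone 35.
Hemisphere: N (φ ≥ 0).
Central meridian λ₀ = 6×35 − 183 = 27°.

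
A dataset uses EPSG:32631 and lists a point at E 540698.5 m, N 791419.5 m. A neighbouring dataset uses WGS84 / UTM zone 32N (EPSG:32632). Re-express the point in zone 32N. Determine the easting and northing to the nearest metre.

E -122759 m, N 795227 m

UTM 31N → geographic: φ = 7.15969979°, λ = 3.36859978°.
UTM 32N (λ₀ = 9°) forward: E = -122758.858 m, N = 795226.861 m.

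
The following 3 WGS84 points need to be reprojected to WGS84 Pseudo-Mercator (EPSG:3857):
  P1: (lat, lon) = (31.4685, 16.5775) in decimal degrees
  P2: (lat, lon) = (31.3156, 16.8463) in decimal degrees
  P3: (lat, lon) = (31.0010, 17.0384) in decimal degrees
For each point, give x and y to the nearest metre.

Web Mercator: x = R·λ, y = R·ln tan(π/4+φ/2), R = 6378137 m.
P1 (31.4685°, 16.5775°) → (1845398.859, 3693743.427) m.
P2 (31.3156°, 16.8463°) → (1875321.538, 3673803.996) m.
P3 (31.0010°, 17.0384°) → (1896706.012, 3632879.013) m.

P1: x 1845399 m, y 3693743 m; P2: x 1875322 m, y 3673804 m; P3: x 1896706 m, y 3632879 m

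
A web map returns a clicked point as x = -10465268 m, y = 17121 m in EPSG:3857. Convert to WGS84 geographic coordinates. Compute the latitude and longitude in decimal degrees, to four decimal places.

R = 6378137 m. λ = x/R = -94.01110197°.
φ = 2·arctan(exp(y/R)) − 90° = 2·arctan(1.00269) − 90° = 0.15380038°.

lat 0.1538°, lon -94.0111°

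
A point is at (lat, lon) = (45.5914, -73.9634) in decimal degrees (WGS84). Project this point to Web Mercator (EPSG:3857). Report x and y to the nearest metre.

x -8233568 m, y 5715111 m

Web Mercator is spherical with R = a = 6378137 m.
x = R·λ = 6378137 × -1.290904856 = -8233568.025 m.
y = R·ln tan(π/4 + φ/2) = 6378137 × 0.896047047 = 5715110.823 m.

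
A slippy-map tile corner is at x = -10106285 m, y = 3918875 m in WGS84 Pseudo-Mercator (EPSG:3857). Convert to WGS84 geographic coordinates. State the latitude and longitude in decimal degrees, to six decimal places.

lat 33.177403°, lon -90.786303°

R = 6378137 m. λ = x/R = -90.78630281°.
φ = 2·arctan(exp(y/R)) − 90° = 2·arctan(1.84859) − 90° = 33.17740309°.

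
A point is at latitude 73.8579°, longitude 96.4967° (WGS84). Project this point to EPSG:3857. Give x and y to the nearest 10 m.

x 10741960 m, y 12458400 m

Web Mercator is spherical with R = a = 6378137 m.
x = R·λ = 6378137 × 1.684185132 = 10741963.507 m.
y = R·ln tan(π/4 + φ/2) = 6378137 × 1.953298135 = 12458403.106 m.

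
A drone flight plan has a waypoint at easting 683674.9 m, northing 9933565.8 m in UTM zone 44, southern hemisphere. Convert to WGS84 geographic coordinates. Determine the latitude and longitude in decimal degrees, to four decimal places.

Zone 44S: λ₀ = 81°, k₀ = 0.9996, false easting 500000 m, false northing 10000000 m.
Meridian distance M = (N − FN)/k₀ = -66460.8 m.
Inverse transverse Mercator on WGS84 gives φ = -0.60079980°, λ = 82.65050029°.

lat -0.6008°, lon 82.6505°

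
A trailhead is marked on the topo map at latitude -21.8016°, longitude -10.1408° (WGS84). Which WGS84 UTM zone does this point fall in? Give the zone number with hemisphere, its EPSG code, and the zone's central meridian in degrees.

Zone 29S (EPSG:32729), central meridian -9°

UTM zone = ⌊(λ + 180)/6⌋ + 1; -10.1408° ∈ [-12°, -6°) → zone 29.
Hemisphere: S (φ < 0).
Central meridian λ₀ = 6×29 − 183 = -9°.
EPSG code: 32729.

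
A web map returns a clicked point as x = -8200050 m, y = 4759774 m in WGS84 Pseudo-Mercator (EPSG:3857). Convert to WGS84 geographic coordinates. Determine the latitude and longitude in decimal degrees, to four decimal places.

R = 6378137 m. λ = x/R = -73.66230246°.
φ = 2·arctan(exp(y/R)) − 90° = 2·arctan(2.10911) − 90° = 39.26550112°.

lat 39.2655°, lon -73.6623°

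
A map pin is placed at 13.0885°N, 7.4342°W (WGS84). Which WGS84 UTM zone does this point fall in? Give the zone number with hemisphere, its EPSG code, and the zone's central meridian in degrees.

Zone 29N (EPSG:32629), central meridian -9°

UTM zone = ⌊(λ + 180)/6⌋ + 1; -7.4342° ∈ [-12°, -6°) → zone 29.
Hemisphere: N (φ ≥ 0).
Central meridian λ₀ = 6×29 − 183 = -9°.
EPSG code: 32629.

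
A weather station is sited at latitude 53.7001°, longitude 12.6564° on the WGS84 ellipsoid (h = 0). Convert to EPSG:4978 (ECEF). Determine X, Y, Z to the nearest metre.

WGS84: a = 6378137 m, e² = 0.006694380; N(φ) = a/√(1−e²sin²φ) = 6392048.925 m.
X = (N+h)·cosφ·cosλ = 3692218.814 m; Y = (N+h)·cosφ·sinλ = 829125.614 m; Z = (N(1−e²)+h)·sinφ = 5117053.251 m.

X 3692219 m, Y 829126 m, Z 5117053 m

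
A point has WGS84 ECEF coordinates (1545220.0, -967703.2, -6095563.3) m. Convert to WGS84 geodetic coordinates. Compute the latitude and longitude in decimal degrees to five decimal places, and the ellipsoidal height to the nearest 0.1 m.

lat -73.45300°, lon -32.05710°, h 3892.8 m

λ = atan2(Y, X) = -32.05710047°; p = √(X²+Y²) = 1823226.4 m.
Bowring's method on WGS84 (a = 6378137 m, b = 6356752.314 m) gives φ = -73.45299982°, h = 3892.830 m.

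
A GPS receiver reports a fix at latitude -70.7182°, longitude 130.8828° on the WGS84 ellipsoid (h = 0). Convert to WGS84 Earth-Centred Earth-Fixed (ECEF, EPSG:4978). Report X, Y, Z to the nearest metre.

WGS84: a = 6378137 m, e² = 0.006694380; N(φ) = a/√(1−e²sin²φ) = 6397243.435 m.
X = (N+h)·cosφ·cosλ = -1382636.380 m; Y = (N+h)·cosφ·sinλ = 1597127.652 m; Z = (N(1−e²)+h)·sinφ = -5997972.454 m.

X -1382636 m, Y 1597128 m, Z -5997972 m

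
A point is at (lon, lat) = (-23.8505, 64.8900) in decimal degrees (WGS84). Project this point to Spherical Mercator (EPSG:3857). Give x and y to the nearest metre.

Web Mercator is spherical with R = a = 6378137 m.
x = R·λ = 6378137 × -0.416269753 = -2655025.515 m.
y = R·ln tan(π/4 + φ/2) = 6378137 × 1.501920780 = 9579456.496 m.

x -2655026 m, y 9579456 m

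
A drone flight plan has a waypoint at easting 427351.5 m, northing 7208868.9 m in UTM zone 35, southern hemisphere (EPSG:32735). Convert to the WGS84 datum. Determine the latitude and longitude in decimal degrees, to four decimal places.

lat -25.2347°, lon 26.2787°

Zone 35S: λ₀ = 27°, k₀ = 0.9996, false easting 500000 m, false northing 10000000 m.
Meridian distance M = (N − FN)/k₀ = -2792248.0 m.
Inverse transverse Mercator on WGS84 gives φ = -25.23469985°, λ = 26.27870029°.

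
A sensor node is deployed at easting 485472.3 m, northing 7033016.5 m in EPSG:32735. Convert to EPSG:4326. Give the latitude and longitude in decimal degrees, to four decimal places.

lat -26.8243°, lon 26.8538°

Zone 35S: λ₀ = 27°, k₀ = 0.9996, false easting 500000 m, false northing 10000000 m.
Meridian distance M = (N − FN)/k₀ = -2968170.8 m.
Inverse transverse Mercator on WGS84 gives φ = -26.82430038°, λ = 26.85380046°.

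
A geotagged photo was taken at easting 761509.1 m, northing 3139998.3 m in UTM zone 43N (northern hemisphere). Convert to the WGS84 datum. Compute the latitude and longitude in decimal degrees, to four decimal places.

Zone 43N: λ₀ = 75°, k₀ = 0.9996, false easting 500000 m.
Meridian distance M = (N − FN)/k₀ = 3141254.8 m.
Inverse transverse Mercator on WGS84 gives φ = 28.36020039°, λ = 77.66810037°.

lat 28.3602°, lon 77.6681°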